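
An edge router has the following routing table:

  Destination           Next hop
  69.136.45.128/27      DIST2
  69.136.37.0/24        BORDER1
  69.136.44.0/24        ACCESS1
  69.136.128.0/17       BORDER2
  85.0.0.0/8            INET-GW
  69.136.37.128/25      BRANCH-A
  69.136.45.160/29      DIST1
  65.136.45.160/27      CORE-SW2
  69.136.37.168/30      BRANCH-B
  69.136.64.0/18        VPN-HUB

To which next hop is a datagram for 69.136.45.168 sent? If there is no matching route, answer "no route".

no route

No entry's prefix contains 69.136.45.168; there is no default route.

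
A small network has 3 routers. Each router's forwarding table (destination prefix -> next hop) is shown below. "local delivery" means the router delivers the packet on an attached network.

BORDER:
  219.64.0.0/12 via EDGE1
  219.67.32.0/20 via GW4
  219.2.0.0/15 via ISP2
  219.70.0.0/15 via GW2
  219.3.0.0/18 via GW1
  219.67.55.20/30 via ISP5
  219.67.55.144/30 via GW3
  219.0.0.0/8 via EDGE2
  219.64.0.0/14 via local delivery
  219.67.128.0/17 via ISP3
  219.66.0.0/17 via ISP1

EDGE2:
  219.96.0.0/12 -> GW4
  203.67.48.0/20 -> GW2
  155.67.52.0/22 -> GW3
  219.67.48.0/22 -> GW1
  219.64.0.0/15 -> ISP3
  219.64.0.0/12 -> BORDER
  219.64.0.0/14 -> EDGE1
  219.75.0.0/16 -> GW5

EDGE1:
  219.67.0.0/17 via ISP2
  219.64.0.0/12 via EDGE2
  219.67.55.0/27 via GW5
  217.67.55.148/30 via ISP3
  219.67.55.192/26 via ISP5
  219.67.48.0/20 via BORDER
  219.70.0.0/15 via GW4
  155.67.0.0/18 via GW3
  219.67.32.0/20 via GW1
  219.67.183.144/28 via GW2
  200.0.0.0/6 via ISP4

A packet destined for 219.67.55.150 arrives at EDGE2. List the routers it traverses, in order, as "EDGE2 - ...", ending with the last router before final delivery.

EDGE2 - EDGE1 - BORDER

At EDGE2: longest match for 219.67.55.150 is 219.64.0.0/14 -> EDGE1
At EDGE1: longest match for 219.67.55.150 is 219.67.48.0/20 -> BORDER
At BORDER: longest match for 219.67.55.150 is 219.64.0.0/14 -> local delivery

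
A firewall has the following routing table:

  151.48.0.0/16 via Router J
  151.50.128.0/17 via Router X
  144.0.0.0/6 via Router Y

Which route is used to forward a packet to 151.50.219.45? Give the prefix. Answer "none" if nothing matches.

151.50.128.0/17

Entries matching 151.50.219.45:
  151.50.128.0/17 (151.50.128.0 - 151.50.255.255)
Most specific is 151.50.128.0/17.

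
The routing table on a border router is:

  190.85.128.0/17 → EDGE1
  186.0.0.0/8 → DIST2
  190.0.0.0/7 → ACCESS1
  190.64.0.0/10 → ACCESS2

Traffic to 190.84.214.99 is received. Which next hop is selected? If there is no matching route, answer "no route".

Routes whose prefix contains 190.84.214.99:
  190.0.0.0/7 (190.0.0.0 - 191.255.255.255) -> ACCESS1
  190.64.0.0/10 (190.64.0.0 - 190.127.255.255) -> ACCESS2
More-specific entries that do NOT match:
  190.85.128.0/17 (190.85.128.0 - 190.85.255.255) does not contain 190.84.214.99
Longest matching prefix is /10 -> next hop ACCESS2.

ACCESS2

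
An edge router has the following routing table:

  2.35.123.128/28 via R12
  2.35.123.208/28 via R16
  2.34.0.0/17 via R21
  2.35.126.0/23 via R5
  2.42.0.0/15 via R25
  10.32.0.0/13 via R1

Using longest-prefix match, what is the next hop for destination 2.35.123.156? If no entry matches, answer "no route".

no route

No entry's prefix contains 2.35.123.156; there is no default route.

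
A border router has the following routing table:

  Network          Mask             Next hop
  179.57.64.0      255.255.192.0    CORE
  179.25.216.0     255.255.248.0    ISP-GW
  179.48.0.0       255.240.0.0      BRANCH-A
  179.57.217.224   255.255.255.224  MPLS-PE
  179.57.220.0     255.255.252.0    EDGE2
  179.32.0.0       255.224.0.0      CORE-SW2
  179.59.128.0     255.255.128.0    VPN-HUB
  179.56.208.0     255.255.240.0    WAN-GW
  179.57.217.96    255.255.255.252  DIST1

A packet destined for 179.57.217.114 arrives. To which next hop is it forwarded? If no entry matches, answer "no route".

Routes whose prefix contains 179.57.217.114:
  179.32.0.0/11 (179.32.0.0 - 179.63.255.255) -> CORE-SW2
  179.48.0.0/12 (179.48.0.0 - 179.63.255.255) -> BRANCH-A
More-specific entries that do NOT match:
  179.57.217.96/30 (179.57.217.96 - 179.57.217.99) does not contain 179.57.217.114
  179.57.217.224/27 (179.57.217.224 - 179.57.217.255) does not contain 179.57.217.114
  179.57.220.0/22 (179.57.220.0 - 179.57.223.255) does not contain 179.57.217.114
  179.25.216.0/21 (179.25.216.0 - 179.25.223.255) does not contain 179.57.217.114
  179.56.208.0/20 (179.56.208.0 - 179.56.223.255) does not contain 179.57.217.114
  179.57.64.0/18 (179.57.64.0 - 179.57.127.255) does not contain 179.57.217.114
  179.59.128.0/17 (179.59.128.0 - 179.59.255.255) does not contain 179.57.217.114
Longest matching prefix is /12 -> next hop BRANCH-A.

BRANCH-A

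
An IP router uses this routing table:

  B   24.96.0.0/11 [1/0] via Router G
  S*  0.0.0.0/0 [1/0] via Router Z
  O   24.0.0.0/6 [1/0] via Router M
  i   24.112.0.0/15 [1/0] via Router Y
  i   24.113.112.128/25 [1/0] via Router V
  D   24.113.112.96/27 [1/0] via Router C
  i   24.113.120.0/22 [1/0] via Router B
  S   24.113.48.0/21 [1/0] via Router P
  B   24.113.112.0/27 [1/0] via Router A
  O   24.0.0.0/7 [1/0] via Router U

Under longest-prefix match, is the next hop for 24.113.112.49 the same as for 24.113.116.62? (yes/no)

yes

24.113.112.49: longest match 24.112.0.0/15 -> Router Y
24.113.116.62: longest match 24.112.0.0/15 -> Router Y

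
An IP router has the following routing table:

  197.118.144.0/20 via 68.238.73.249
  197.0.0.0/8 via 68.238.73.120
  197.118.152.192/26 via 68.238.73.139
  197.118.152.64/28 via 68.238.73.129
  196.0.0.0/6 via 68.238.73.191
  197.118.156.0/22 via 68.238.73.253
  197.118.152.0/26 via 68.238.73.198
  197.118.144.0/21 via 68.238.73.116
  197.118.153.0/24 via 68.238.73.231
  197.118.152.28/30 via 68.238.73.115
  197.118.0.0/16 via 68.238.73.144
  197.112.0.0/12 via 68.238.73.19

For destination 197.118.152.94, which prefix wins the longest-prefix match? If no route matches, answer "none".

Entries matching 197.118.152.94:
  196.0.0.0/6 (196.0.0.0 - 199.255.255.255)
  197.0.0.0/8 (197.0.0.0 - 197.255.255.255)
  197.112.0.0/12 (197.112.0.0 - 197.127.255.255)
  197.118.0.0/16 (197.118.0.0 - 197.118.255.255)
  197.118.144.0/20 (197.118.144.0 - 197.118.159.255)
Most specific is 197.118.144.0/20.

197.118.144.0/20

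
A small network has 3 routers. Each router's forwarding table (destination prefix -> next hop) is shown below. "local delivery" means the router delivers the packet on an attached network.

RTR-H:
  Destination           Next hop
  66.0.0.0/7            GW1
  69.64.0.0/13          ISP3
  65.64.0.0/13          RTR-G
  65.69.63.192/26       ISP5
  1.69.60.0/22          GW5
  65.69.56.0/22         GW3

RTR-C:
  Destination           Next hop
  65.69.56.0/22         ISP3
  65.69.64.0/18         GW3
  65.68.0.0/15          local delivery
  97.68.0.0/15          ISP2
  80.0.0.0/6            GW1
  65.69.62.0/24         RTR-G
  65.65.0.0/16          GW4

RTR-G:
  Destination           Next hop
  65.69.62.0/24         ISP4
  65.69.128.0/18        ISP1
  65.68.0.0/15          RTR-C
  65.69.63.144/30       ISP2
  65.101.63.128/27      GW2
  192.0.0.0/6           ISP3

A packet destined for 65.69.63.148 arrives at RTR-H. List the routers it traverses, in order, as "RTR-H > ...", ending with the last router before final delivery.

At RTR-H: longest match for 65.69.63.148 is 65.64.0.0/13 -> RTR-G
At RTR-G: longest match for 65.69.63.148 is 65.68.0.0/15 -> RTR-C
At RTR-C: longest match for 65.69.63.148 is 65.68.0.0/15 -> local delivery

RTR-H > RTR-G > RTR-C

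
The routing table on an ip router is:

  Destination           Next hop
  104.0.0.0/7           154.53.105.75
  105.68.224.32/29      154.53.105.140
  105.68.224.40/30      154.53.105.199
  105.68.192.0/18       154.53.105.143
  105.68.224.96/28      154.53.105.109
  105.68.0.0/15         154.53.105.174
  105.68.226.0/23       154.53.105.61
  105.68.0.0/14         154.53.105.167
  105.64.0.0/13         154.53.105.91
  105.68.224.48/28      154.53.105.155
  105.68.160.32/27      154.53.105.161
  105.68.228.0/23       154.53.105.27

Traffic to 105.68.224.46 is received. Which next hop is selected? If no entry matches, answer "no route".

Routes whose prefix contains 105.68.224.46:
  104.0.0.0/7 (104.0.0.0 - 105.255.255.255) -> 154.53.105.75
  105.64.0.0/13 (105.64.0.0 - 105.71.255.255) -> 154.53.105.91
  105.68.0.0/14 (105.68.0.0 - 105.71.255.255) -> 154.53.105.167
  105.68.0.0/15 (105.68.0.0 - 105.69.255.255) -> 154.53.105.174
  105.68.192.0/18 (105.68.192.0 - 105.68.255.255) -> 154.53.105.143
More-specific entries that do NOT match:
  105.68.224.40/30 (105.68.224.40 - 105.68.224.43) does not contain 105.68.224.46
  105.68.224.32/29 (105.68.224.32 - 105.68.224.39) does not contain 105.68.224.46
  105.68.224.96/28 (105.68.224.96 - 105.68.224.111) does not contain 105.68.224.46
  105.68.224.48/28 (105.68.224.48 - 105.68.224.63) does not contain 105.68.224.46
  105.68.160.32/27 (105.68.160.32 - 105.68.160.63) does not contain 105.68.224.46
  105.68.226.0/23 (105.68.226.0 - 105.68.227.255) does not contain 105.68.224.46
  105.68.228.0/23 (105.68.228.0 - 105.68.229.255) does not contain 105.68.224.46
Longest matching prefix is /18 -> next hop 154.53.105.143.

154.53.105.143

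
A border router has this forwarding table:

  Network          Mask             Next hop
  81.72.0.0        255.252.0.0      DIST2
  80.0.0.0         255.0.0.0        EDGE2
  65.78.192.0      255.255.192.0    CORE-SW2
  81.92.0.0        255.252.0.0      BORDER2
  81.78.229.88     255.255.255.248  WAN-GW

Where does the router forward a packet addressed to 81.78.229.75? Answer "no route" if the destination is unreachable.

no route

No entry's prefix contains 81.78.229.75; there is no default route.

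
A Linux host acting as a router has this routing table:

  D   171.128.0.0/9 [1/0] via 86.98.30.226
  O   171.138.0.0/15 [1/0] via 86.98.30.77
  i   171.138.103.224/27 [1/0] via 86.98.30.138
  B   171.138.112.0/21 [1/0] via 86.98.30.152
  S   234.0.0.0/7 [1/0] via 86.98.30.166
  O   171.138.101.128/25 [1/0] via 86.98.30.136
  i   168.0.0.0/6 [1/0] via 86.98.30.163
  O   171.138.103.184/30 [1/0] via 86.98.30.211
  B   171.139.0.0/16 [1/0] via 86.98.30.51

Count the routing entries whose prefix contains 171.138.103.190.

3

Prefixes containing 171.138.103.190:
  168.0.0.0/6 (168.0.0.0 - 171.255.255.255)
  171.128.0.0/9 (171.128.0.0 - 171.255.255.255)
  171.138.0.0/15 (171.138.0.0 - 171.139.255.255)
Total matching entries: 3.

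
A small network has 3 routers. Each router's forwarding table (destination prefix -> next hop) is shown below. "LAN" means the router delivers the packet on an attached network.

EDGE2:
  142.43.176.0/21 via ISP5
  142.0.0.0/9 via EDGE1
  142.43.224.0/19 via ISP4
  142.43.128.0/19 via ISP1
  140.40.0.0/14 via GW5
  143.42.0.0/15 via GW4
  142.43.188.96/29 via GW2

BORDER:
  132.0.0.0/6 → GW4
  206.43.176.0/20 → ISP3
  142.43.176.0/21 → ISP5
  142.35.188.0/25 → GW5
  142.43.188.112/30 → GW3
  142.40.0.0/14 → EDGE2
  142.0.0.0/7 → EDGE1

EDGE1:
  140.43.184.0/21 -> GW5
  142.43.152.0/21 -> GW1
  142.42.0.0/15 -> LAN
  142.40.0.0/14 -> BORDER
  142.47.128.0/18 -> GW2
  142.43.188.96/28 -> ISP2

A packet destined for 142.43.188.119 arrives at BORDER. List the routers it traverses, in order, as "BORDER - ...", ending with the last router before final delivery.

BORDER - EDGE2 - EDGE1

At BORDER: longest match for 142.43.188.119 is 142.40.0.0/14 -> EDGE2
At EDGE2: longest match for 142.43.188.119 is 142.0.0.0/9 -> EDGE1
At EDGE1: longest match for 142.43.188.119 is 142.42.0.0/15 -> LAN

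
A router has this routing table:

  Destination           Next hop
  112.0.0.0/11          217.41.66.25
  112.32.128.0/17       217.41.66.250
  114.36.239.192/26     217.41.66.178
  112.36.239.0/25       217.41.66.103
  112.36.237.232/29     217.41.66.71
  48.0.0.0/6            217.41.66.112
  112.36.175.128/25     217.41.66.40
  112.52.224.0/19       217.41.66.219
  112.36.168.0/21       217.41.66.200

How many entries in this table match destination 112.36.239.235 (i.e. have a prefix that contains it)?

0

No listed prefix contains 112.36.239.235.
Total matching entries: 0.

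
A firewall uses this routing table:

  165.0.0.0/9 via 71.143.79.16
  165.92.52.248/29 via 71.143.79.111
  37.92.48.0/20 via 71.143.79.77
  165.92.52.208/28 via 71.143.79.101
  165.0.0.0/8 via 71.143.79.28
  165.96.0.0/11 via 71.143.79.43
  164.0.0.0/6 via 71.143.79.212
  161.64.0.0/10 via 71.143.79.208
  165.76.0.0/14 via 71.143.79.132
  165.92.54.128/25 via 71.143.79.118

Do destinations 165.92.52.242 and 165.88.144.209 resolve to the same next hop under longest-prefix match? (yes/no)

165.92.52.242: longest match 165.0.0.0/9 -> 71.143.79.16
165.88.144.209: longest match 165.0.0.0/9 -> 71.143.79.16

yes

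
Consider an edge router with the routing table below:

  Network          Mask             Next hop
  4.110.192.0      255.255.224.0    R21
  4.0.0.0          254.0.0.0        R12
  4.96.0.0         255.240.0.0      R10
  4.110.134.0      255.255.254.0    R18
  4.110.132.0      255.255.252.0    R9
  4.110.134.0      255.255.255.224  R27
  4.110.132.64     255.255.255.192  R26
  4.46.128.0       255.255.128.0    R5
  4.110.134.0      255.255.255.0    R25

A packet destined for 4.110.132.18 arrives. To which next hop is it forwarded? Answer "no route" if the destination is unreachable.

Routes whose prefix contains 4.110.132.18:
  4.0.0.0/7 (4.0.0.0 - 5.255.255.255) -> R12
  4.96.0.0/12 (4.96.0.0 - 4.111.255.255) -> R10
  4.110.132.0/22 (4.110.132.0 - 4.110.135.255) -> R9
More-specific entries that do NOT match:
  4.110.134.0/27 (4.110.134.0 - 4.110.134.31) does not contain 4.110.132.18
  4.110.132.64/26 (4.110.132.64 - 4.110.132.127) does not contain 4.110.132.18
  4.110.134.0/24 (4.110.134.0 - 4.110.134.255) does not contain 4.110.132.18
  4.110.134.0/23 (4.110.134.0 - 4.110.135.255) does not contain 4.110.132.18
Longest matching prefix is /22 -> next hop R9.

R9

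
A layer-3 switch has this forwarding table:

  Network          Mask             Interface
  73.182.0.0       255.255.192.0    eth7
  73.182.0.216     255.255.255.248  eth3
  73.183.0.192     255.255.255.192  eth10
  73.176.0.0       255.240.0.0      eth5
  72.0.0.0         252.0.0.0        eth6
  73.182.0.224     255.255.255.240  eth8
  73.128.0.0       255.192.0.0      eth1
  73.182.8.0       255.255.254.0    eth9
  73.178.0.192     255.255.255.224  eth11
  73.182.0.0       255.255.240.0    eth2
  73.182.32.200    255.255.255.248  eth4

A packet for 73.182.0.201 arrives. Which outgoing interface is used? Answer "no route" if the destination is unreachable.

eth2

Routes whose prefix contains 73.182.0.201:
  72.0.0.0/6 (72.0.0.0 - 75.255.255.255) -> eth6
  73.128.0.0/10 (73.128.0.0 - 73.191.255.255) -> eth1
  73.176.0.0/12 (73.176.0.0 - 73.191.255.255) -> eth5
  73.182.0.0/18 (73.182.0.0 - 73.182.63.255) -> eth7
  73.182.0.0/20 (73.182.0.0 - 73.182.15.255) -> eth2
More-specific entries that do NOT match:
  73.182.0.216/29 (73.182.0.216 - 73.182.0.223) does not contain 73.182.0.201
  73.182.32.200/29 (73.182.32.200 - 73.182.32.207) does not contain 73.182.0.201
  73.182.0.224/28 (73.182.0.224 - 73.182.0.239) does not contain 73.182.0.201
  73.178.0.192/27 (73.178.0.192 - 73.178.0.223) does not contain 73.182.0.201
  73.183.0.192/26 (73.183.0.192 - 73.183.0.255) does not contain 73.182.0.201
  73.182.8.0/23 (73.182.8.0 - 73.182.9.255) does not contain 73.182.0.201
Longest matching prefix is /20 -> interface eth2.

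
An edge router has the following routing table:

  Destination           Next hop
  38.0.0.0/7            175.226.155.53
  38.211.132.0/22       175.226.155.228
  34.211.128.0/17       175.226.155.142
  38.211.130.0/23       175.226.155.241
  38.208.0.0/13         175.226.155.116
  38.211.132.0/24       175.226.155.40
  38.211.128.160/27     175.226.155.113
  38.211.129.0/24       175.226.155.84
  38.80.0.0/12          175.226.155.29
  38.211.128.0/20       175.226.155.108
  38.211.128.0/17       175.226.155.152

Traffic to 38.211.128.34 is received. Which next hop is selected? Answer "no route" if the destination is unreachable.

Routes whose prefix contains 38.211.128.34:
  38.0.0.0/7 (38.0.0.0 - 39.255.255.255) -> 175.226.155.53
  38.208.0.0/13 (38.208.0.0 - 38.215.255.255) -> 175.226.155.116
  38.211.128.0/17 (38.211.128.0 - 38.211.255.255) -> 175.226.155.152
  38.211.128.0/20 (38.211.128.0 - 38.211.143.255) -> 175.226.155.108
More-specific entries that do NOT match:
  38.211.128.160/27 (38.211.128.160 - 38.211.128.191) does not contain 38.211.128.34
  38.211.132.0/24 (38.211.132.0 - 38.211.132.255) does not contain 38.211.128.34
  38.211.129.0/24 (38.211.129.0 - 38.211.129.255) does not contain 38.211.128.34
  38.211.130.0/23 (38.211.130.0 - 38.211.131.255) does not contain 38.211.128.34
  38.211.132.0/22 (38.211.132.0 - 38.211.135.255) does not contain 38.211.128.34
Longest matching prefix is /20 -> next hop 175.226.155.108.

175.226.155.108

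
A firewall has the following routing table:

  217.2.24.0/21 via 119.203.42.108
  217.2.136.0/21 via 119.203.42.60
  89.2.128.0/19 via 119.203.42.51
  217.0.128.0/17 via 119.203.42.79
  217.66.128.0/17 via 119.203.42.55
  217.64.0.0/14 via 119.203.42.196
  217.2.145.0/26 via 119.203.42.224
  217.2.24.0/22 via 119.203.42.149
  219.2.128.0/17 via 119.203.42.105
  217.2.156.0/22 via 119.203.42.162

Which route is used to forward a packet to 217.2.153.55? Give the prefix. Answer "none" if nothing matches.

217.2.153.55 is outside every listed prefix and there is no default route.

none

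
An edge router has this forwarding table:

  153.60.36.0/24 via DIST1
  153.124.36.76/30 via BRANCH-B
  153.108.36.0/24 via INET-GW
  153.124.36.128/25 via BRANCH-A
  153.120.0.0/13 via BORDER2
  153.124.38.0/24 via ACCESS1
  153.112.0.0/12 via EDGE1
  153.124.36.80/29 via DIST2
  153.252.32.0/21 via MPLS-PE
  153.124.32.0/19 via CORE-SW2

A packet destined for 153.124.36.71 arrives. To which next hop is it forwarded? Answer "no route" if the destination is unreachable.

CORE-SW2

Routes whose prefix contains 153.124.36.71:
  153.112.0.0/12 (153.112.0.0 - 153.127.255.255) -> EDGE1
  153.120.0.0/13 (153.120.0.0 - 153.127.255.255) -> BORDER2
  153.124.32.0/19 (153.124.32.0 - 153.124.63.255) -> CORE-SW2
More-specific entries that do NOT match:
  153.124.36.76/30 (153.124.36.76 - 153.124.36.79) does not contain 153.124.36.71
  153.124.36.80/29 (153.124.36.80 - 153.124.36.87) does not contain 153.124.36.71
  153.124.36.128/25 (153.124.36.128 - 153.124.36.255) does not contain 153.124.36.71
  153.60.36.0/24 (153.60.36.0 - 153.60.36.255) does not contain 153.124.36.71
  153.108.36.0/24 (153.108.36.0 - 153.108.36.255) does not contain 153.124.36.71
  153.124.38.0/24 (153.124.38.0 - 153.124.38.255) does not contain 153.124.36.71
  153.252.32.0/21 (153.252.32.0 - 153.252.39.255) does not contain 153.124.36.71
Longest matching prefix is /19 -> next hop CORE-SW2.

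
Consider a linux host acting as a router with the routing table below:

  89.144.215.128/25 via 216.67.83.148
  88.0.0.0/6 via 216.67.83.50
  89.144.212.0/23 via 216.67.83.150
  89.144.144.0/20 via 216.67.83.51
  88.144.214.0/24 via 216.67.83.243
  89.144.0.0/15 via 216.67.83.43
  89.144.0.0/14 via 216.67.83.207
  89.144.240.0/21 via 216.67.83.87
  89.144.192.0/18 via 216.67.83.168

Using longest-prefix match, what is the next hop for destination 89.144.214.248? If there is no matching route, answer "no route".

216.67.83.168

Routes whose prefix contains 89.144.214.248:
  88.0.0.0/6 (88.0.0.0 - 91.255.255.255) -> 216.67.83.50
  89.144.0.0/14 (89.144.0.0 - 89.147.255.255) -> 216.67.83.207
  89.144.0.0/15 (89.144.0.0 - 89.145.255.255) -> 216.67.83.43
  89.144.192.0/18 (89.144.192.0 - 89.144.255.255) -> 216.67.83.168
More-specific entries that do NOT match:
  89.144.215.128/25 (89.144.215.128 - 89.144.215.255) does not contain 89.144.214.248
  88.144.214.0/24 (88.144.214.0 - 88.144.214.255) does not contain 89.144.214.248
  89.144.212.0/23 (89.144.212.0 - 89.144.213.255) does not contain 89.144.214.248
  89.144.240.0/21 (89.144.240.0 - 89.144.247.255) does not contain 89.144.214.248
  89.144.144.0/20 (89.144.144.0 - 89.144.159.255) does not contain 89.144.214.248
Longest matching prefix is /18 -> next hop 216.67.83.168.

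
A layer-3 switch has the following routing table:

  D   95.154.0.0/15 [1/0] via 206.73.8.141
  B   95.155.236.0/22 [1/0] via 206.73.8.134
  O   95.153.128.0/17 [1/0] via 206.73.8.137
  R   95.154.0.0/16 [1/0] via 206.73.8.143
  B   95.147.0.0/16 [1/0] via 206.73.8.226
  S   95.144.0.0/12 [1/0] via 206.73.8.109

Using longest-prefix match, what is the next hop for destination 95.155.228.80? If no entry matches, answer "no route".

Routes whose prefix contains 95.155.228.80:
  95.144.0.0/12 (95.144.0.0 - 95.159.255.255) -> 206.73.8.109
  95.154.0.0/15 (95.154.0.0 - 95.155.255.255) -> 206.73.8.141
More-specific entries that do NOT match:
  95.155.236.0/22 (95.155.236.0 - 95.155.239.255) does not contain 95.155.228.80
  95.153.128.0/17 (95.153.128.0 - 95.153.255.255) does not contain 95.155.228.80
  95.154.0.0/16 (95.154.0.0 - 95.154.255.255) does not contain 95.155.228.80
  95.147.0.0/16 (95.147.0.0 - 95.147.255.255) does not contain 95.155.228.80
Longest matching prefix is /15 -> next hop 206.73.8.141.

206.73.8.141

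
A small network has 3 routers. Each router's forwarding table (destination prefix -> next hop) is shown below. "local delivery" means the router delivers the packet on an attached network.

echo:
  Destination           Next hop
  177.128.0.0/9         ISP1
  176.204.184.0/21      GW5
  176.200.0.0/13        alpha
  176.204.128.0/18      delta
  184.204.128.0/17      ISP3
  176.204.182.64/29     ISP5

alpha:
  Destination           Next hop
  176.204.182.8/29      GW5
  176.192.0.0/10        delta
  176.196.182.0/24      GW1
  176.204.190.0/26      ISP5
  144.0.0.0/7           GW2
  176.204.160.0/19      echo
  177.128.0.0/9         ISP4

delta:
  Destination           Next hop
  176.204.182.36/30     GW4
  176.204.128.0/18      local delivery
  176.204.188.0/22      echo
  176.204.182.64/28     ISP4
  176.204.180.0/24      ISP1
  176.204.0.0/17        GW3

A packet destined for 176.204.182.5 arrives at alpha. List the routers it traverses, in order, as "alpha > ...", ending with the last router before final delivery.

alpha > echo > delta

At alpha: longest match for 176.204.182.5 is 176.204.160.0/19 -> echo
At echo: longest match for 176.204.182.5 is 176.204.128.0/18 -> delta
At delta: longest match for 176.204.182.5 is 176.204.128.0/18 -> local delivery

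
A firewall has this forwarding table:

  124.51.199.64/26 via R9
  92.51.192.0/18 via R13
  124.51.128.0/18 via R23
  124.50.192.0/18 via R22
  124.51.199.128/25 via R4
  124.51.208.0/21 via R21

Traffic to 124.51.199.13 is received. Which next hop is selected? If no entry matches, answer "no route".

No entry's prefix contains 124.51.199.13; there is no default route.

no route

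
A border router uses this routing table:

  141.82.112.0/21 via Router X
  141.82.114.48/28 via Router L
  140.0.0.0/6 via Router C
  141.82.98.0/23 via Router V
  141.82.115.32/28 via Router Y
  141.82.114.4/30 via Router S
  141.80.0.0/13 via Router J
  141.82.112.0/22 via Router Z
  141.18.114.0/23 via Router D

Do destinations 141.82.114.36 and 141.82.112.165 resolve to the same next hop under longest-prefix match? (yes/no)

141.82.114.36: longest match 141.82.112.0/22 -> Router Z
141.82.112.165: longest match 141.82.112.0/22 -> Router Z

yes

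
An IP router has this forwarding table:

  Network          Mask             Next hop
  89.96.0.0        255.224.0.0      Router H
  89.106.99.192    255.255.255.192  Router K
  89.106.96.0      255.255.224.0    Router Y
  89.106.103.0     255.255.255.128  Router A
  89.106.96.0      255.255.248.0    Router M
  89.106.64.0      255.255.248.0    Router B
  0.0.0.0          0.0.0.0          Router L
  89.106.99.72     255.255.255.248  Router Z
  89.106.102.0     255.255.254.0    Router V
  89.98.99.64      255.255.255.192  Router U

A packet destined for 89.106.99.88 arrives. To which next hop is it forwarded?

Routes whose prefix contains 89.106.99.88:
  0.0.0.0/0 (default, matches everything) -> Router L
  89.96.0.0/11 (89.96.0.0 - 89.127.255.255) -> Router H
  89.106.96.0/19 (89.106.96.0 - 89.106.127.255) -> Router Y
  89.106.96.0/21 (89.106.96.0 - 89.106.103.255) -> Router M
More-specific entries that do NOT match:
  89.106.99.72/29 (89.106.99.72 - 89.106.99.79) does not contain 89.106.99.88
  89.106.99.192/26 (89.106.99.192 - 89.106.99.255) does not contain 89.106.99.88
  89.98.99.64/26 (89.98.99.64 - 89.98.99.127) does not contain 89.106.99.88
  89.106.103.0/25 (89.106.103.0 - 89.106.103.127) does not contain 89.106.99.88
  89.106.102.0/23 (89.106.102.0 - 89.106.103.255) does not contain 89.106.99.88
Longest matching prefix is /21 -> next hop Router M.

Router M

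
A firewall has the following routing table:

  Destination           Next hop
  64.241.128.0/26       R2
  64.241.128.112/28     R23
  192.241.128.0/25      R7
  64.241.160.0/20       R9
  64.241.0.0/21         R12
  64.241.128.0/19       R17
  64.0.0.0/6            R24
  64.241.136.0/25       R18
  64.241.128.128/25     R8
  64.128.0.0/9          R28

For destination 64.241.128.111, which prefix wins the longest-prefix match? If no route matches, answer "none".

Entries matching 64.241.128.111:
  64.0.0.0/6 (64.0.0.0 - 67.255.255.255)
  64.128.0.0/9 (64.128.0.0 - 64.255.255.255)
  64.241.128.0/19 (64.241.128.0 - 64.241.159.255)
Most specific is 64.241.128.0/19.

64.241.128.0/19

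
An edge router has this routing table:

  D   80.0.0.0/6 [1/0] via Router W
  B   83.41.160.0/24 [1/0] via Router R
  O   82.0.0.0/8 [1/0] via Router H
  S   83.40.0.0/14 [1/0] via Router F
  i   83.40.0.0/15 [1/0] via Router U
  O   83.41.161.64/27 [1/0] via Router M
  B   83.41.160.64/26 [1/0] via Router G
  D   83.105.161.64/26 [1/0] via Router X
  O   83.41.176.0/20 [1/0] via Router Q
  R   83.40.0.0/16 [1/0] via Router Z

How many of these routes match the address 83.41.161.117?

3

Prefixes containing 83.41.161.117:
  80.0.0.0/6 (80.0.0.0 - 83.255.255.255)
  83.40.0.0/14 (83.40.0.0 - 83.43.255.255)
  83.40.0.0/15 (83.40.0.0 - 83.41.255.255)
Total matching entries: 3.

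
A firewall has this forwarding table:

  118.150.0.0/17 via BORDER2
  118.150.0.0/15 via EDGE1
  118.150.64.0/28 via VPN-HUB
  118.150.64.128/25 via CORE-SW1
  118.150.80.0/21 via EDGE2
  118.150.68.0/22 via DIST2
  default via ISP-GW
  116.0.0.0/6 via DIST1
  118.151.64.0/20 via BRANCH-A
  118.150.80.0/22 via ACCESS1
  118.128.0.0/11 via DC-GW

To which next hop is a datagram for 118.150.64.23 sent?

BORDER2

Routes whose prefix contains 118.150.64.23:
  0.0.0.0/0 (default, matches everything) -> ISP-GW
  116.0.0.0/6 (116.0.0.0 - 119.255.255.255) -> DIST1
  118.128.0.0/11 (118.128.0.0 - 118.159.255.255) -> DC-GW
  118.150.0.0/15 (118.150.0.0 - 118.151.255.255) -> EDGE1
  118.150.0.0/17 (118.150.0.0 - 118.150.127.255) -> BORDER2
More-specific entries that do NOT match:
  118.150.64.0/28 (118.150.64.0 - 118.150.64.15) does not contain 118.150.64.23
  118.150.64.128/25 (118.150.64.128 - 118.150.64.255) does not contain 118.150.64.23
  118.150.68.0/22 (118.150.68.0 - 118.150.71.255) does not contain 118.150.64.23
  118.150.80.0/22 (118.150.80.0 - 118.150.83.255) does not contain 118.150.64.23
  118.150.80.0/21 (118.150.80.0 - 118.150.87.255) does not contain 118.150.64.23
  118.151.64.0/20 (118.151.64.0 - 118.151.79.255) does not contain 118.150.64.23
Longest matching prefix is /17 -> next hop BORDER2.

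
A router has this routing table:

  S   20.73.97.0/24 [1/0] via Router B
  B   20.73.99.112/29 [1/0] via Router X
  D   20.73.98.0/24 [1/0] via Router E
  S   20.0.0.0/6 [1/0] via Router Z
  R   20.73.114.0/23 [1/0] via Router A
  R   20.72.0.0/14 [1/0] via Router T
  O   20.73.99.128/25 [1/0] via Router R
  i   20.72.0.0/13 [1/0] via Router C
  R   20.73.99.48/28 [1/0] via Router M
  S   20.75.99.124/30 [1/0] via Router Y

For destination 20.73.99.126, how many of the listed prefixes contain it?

3

Prefixes containing 20.73.99.126:
  20.0.0.0/6 (20.0.0.0 - 23.255.255.255)
  20.72.0.0/13 (20.72.0.0 - 20.79.255.255)
  20.72.0.0/14 (20.72.0.0 - 20.75.255.255)
Total matching entries: 3.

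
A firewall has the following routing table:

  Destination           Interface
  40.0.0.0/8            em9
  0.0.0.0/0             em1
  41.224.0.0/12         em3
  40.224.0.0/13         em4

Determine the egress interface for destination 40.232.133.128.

em9

Routes whose prefix contains 40.232.133.128:
  0.0.0.0/0 (default, matches everything) -> em1
  40.0.0.0/8 (40.0.0.0 - 40.255.255.255) -> em9
More-specific entries that do NOT match:
  40.224.0.0/13 (40.224.0.0 - 40.231.255.255) does not contain 40.232.133.128
  41.224.0.0/12 (41.224.0.0 - 41.239.255.255) does not contain 40.232.133.128
Longest matching prefix is /8 -> interface em9.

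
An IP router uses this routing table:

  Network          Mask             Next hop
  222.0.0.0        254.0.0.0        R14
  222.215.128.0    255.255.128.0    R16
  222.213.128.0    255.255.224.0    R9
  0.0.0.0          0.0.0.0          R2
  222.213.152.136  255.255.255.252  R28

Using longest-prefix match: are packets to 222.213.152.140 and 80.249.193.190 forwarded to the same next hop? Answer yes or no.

no

222.213.152.140: longest match 222.213.128.0/19 -> R9
80.249.193.190: longest match 0.0.0.0/0 -> R2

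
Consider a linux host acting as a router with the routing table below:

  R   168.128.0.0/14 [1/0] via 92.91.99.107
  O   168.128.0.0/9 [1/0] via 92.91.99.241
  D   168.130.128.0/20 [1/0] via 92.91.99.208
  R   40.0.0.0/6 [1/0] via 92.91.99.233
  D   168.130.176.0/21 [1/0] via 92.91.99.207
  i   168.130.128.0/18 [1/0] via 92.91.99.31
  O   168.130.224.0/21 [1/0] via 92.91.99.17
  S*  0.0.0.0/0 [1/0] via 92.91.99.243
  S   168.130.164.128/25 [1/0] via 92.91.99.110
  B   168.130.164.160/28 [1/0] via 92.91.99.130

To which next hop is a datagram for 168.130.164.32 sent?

92.91.99.31

Routes whose prefix contains 168.130.164.32:
  0.0.0.0/0 (default, matches everything) -> 92.91.99.243
  168.128.0.0/9 (168.128.0.0 - 168.255.255.255) -> 92.91.99.241
  168.128.0.0/14 (168.128.0.0 - 168.131.255.255) -> 92.91.99.107
  168.130.128.0/18 (168.130.128.0 - 168.130.191.255) -> 92.91.99.31
More-specific entries that do NOT match:
  168.130.164.160/28 (168.130.164.160 - 168.130.164.175) does not contain 168.130.164.32
  168.130.164.128/25 (168.130.164.128 - 168.130.164.255) does not contain 168.130.164.32
  168.130.176.0/21 (168.130.176.0 - 168.130.183.255) does not contain 168.130.164.32
  168.130.224.0/21 (168.130.224.0 - 168.130.231.255) does not contain 168.130.164.32
  168.130.128.0/20 (168.130.128.0 - 168.130.143.255) does not contain 168.130.164.32
Longest matching prefix is /18 -> next hop 92.91.99.31.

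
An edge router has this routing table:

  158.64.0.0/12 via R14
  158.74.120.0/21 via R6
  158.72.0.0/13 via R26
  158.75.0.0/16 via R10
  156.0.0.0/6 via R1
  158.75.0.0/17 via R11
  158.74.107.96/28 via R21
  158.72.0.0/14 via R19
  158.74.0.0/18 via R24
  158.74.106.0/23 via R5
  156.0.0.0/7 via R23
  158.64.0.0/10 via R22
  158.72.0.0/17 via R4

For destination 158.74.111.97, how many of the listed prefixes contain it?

5

Prefixes containing 158.74.111.97:
  156.0.0.0/6 (156.0.0.0 - 159.255.255.255)
  158.64.0.0/10 (158.64.0.0 - 158.127.255.255)
  158.64.0.0/12 (158.64.0.0 - 158.79.255.255)
  158.72.0.0/13 (158.72.0.0 - 158.79.255.255)
  158.72.0.0/14 (158.72.0.0 - 158.75.255.255)
Total matching entries: 5.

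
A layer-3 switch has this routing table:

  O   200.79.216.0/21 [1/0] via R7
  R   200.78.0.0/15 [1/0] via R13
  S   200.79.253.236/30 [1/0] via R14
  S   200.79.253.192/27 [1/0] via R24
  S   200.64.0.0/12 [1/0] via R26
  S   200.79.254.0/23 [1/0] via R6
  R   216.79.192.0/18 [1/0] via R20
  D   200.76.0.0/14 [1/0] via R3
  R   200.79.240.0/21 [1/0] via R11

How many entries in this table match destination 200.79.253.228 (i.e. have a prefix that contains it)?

3

Prefixes containing 200.79.253.228:
  200.64.0.0/12 (200.64.0.0 - 200.79.255.255)
  200.76.0.0/14 (200.76.0.0 - 200.79.255.255)
  200.78.0.0/15 (200.78.0.0 - 200.79.255.255)
Total matching entries: 3.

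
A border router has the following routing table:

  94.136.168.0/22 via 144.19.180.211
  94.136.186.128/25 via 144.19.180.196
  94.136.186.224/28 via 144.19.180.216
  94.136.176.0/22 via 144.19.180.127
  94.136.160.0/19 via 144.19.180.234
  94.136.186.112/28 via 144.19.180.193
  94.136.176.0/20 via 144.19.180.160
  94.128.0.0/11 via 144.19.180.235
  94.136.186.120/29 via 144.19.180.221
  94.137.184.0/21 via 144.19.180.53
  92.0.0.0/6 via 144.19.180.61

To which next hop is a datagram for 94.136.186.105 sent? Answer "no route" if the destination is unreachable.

Routes whose prefix contains 94.136.186.105:
  92.0.0.0/6 (92.0.0.0 - 95.255.255.255) -> 144.19.180.61
  94.128.0.0/11 (94.128.0.0 - 94.159.255.255) -> 144.19.180.235
  94.136.160.0/19 (94.136.160.0 - 94.136.191.255) -> 144.19.180.234
  94.136.176.0/20 (94.136.176.0 - 94.136.191.255) -> 144.19.180.160
More-specific entries that do NOT match:
  94.136.186.120/29 (94.136.186.120 - 94.136.186.127) does not contain 94.136.186.105
  94.136.186.224/28 (94.136.186.224 - 94.136.186.239) does not contain 94.136.186.105
  94.136.186.112/28 (94.136.186.112 - 94.136.186.127) does not contain 94.136.186.105
  94.136.186.128/25 (94.136.186.128 - 94.136.186.255) does not contain 94.136.186.105
  94.136.168.0/22 (94.136.168.0 - 94.136.171.255) does not contain 94.136.186.105
  94.136.176.0/22 (94.136.176.0 - 94.136.179.255) does not contain 94.136.186.105
  94.137.184.0/21 (94.137.184.0 - 94.137.191.255) does not contain 94.136.186.105
Longest matching prefix is /20 -> next hop 144.19.180.160.

144.19.180.160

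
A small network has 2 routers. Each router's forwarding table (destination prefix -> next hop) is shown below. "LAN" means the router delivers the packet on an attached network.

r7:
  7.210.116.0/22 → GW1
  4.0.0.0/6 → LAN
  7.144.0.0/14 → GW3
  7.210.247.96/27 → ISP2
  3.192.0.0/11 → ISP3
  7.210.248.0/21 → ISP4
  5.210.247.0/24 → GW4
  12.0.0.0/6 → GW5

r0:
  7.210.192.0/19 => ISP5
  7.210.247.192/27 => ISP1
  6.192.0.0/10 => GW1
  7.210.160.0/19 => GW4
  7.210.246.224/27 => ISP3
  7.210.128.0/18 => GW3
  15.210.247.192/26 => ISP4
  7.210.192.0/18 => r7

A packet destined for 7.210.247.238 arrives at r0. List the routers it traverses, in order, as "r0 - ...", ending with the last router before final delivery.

At r0: longest match for 7.210.247.238 is 7.210.192.0/18 -> r7
At r7: longest match for 7.210.247.238 is 4.0.0.0/6 -> LAN

r0 - r7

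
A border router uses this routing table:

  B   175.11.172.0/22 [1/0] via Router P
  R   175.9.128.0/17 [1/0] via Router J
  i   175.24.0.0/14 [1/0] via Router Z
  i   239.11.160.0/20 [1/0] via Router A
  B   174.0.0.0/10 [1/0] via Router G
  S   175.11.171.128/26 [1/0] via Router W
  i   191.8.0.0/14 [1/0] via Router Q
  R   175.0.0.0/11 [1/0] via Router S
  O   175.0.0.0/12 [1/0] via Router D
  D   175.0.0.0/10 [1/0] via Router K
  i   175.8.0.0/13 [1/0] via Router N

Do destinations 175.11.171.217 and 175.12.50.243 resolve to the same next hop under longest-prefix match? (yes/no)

175.11.171.217: longest match 175.8.0.0/13 -> Router N
175.12.50.243: longest match 175.8.0.0/13 -> Router N

yes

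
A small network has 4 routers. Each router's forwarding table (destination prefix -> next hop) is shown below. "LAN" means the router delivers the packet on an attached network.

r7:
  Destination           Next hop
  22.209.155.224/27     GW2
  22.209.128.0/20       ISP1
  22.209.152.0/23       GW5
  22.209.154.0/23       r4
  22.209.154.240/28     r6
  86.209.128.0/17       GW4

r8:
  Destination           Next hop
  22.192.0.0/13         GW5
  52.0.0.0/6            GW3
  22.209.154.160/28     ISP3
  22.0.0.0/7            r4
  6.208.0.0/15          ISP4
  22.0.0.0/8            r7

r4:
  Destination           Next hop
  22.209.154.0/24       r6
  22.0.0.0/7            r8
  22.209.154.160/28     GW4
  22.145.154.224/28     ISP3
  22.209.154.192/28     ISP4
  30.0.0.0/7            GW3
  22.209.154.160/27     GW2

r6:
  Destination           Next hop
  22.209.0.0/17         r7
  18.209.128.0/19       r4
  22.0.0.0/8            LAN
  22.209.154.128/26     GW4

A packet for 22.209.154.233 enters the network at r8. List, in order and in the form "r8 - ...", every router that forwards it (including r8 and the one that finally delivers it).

At r8: longest match for 22.209.154.233 is 22.0.0.0/8 -> r7
At r7: longest match for 22.209.154.233 is 22.209.154.0/23 -> r4
At r4: longest match for 22.209.154.233 is 22.209.154.0/24 -> r6
At r6: longest match for 22.209.154.233 is 22.0.0.0/8 -> LAN

r8 - r7 - r4 - r6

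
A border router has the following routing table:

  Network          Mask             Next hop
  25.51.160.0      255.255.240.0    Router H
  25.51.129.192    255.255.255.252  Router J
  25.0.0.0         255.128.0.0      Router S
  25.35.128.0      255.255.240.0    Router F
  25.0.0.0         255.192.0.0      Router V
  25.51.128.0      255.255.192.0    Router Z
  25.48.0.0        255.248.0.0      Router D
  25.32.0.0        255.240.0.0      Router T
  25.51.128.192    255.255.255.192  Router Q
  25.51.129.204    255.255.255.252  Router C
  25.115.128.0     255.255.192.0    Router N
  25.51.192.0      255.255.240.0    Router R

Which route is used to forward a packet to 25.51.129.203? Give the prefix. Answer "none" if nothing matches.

Entries matching 25.51.129.203:
  25.0.0.0/9 (25.0.0.0 - 25.127.255.255)
  25.0.0.0/10 (25.0.0.0 - 25.63.255.255)
  25.48.0.0/13 (25.48.0.0 - 25.55.255.255)
  25.51.128.0/18 (25.51.128.0 - 25.51.191.255)
Most specific is 25.51.128.0/18.

25.51.128.0/18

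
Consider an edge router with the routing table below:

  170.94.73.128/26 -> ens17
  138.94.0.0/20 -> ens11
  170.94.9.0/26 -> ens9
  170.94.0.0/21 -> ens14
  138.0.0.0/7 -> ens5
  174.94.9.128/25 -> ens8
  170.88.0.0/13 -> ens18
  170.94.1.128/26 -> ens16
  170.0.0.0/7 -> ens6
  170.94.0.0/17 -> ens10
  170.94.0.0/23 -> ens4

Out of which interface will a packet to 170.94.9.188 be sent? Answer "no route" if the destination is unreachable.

ens10

Routes whose prefix contains 170.94.9.188:
  170.0.0.0/7 (170.0.0.0 - 171.255.255.255) -> ens6
  170.88.0.0/13 (170.88.0.0 - 170.95.255.255) -> ens18
  170.94.0.0/17 (170.94.0.0 - 170.94.127.255) -> ens10
More-specific entries that do NOT match:
  170.94.73.128/26 (170.94.73.128 - 170.94.73.191) does not contain 170.94.9.188
  170.94.9.0/26 (170.94.9.0 - 170.94.9.63) does not contain 170.94.9.188
  170.94.1.128/26 (170.94.1.128 - 170.94.1.191) does not contain 170.94.9.188
  174.94.9.128/25 (174.94.9.128 - 174.94.9.255) does not contain 170.94.9.188
  170.94.0.0/23 (170.94.0.0 - 170.94.1.255) does not contain 170.94.9.188
  170.94.0.0/21 (170.94.0.0 - 170.94.7.255) does not contain 170.94.9.188
  138.94.0.0/20 (138.94.0.0 - 138.94.15.255) does not contain 170.94.9.188
Longest matching prefix is /17 -> interface ens10.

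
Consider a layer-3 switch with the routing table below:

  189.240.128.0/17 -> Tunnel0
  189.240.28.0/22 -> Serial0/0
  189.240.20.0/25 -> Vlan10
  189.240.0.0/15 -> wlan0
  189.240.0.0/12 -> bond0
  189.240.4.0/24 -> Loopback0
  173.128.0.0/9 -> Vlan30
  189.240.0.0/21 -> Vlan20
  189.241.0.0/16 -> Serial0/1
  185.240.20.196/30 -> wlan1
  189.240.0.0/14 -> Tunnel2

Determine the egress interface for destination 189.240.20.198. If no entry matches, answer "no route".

Routes whose prefix contains 189.240.20.198:
  189.240.0.0/12 (189.240.0.0 - 189.255.255.255) -> bond0
  189.240.0.0/14 (189.240.0.0 - 189.243.255.255) -> Tunnel2
  189.240.0.0/15 (189.240.0.0 - 189.241.255.255) -> wlan0
More-specific entries that do NOT match:
  185.240.20.196/30 (185.240.20.196 - 185.240.20.199) does not contain 189.240.20.198
  189.240.20.0/25 (189.240.20.0 - 189.240.20.127) does not contain 189.240.20.198
  189.240.4.0/24 (189.240.4.0 - 189.240.4.255) does not contain 189.240.20.198
  189.240.28.0/22 (189.240.28.0 - 189.240.31.255) does not contain 189.240.20.198
  189.240.0.0/21 (189.240.0.0 - 189.240.7.255) does not contain 189.240.20.198
  189.240.128.0/17 (189.240.128.0 - 189.240.255.255) does not contain 189.240.20.198
  189.241.0.0/16 (189.241.0.0 - 189.241.255.255) does not contain 189.240.20.198
Longest matching prefix is /15 -> interface wlan0.

wlan0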